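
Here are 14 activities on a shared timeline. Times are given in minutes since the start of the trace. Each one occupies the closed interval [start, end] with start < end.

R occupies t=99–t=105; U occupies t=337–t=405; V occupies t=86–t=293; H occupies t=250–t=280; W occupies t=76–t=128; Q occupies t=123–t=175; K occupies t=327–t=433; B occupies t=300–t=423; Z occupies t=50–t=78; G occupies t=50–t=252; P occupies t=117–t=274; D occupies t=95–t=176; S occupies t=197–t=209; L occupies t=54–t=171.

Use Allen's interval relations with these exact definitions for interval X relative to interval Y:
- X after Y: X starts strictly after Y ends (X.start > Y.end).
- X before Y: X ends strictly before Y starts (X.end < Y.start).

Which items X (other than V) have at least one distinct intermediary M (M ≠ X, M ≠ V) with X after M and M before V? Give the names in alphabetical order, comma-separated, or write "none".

B, D, H, K, P, Q, R, S, U

Target V = [t=86, t=293].
Intermediaries M with M before V: Z.
Via Z — items with X after Z: B, D, H, K, P, Q, R, S, U.
Union: B, D, H, K, P, Q, R, S, U.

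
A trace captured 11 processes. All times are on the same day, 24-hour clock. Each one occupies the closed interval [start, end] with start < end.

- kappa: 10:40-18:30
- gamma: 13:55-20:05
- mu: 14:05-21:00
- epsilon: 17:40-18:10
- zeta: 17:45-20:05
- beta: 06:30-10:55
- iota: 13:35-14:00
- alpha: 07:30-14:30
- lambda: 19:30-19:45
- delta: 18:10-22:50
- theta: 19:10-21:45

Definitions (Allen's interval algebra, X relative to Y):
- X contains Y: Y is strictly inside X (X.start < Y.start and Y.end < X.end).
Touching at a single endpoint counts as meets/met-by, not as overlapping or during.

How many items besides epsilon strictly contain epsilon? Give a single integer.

3

Target epsilon = [17:40, 18:10].
alpha [07:30, 14:30] → before → no.
beta [06:30, 10:55] → before → no.
delta [18:10, 22:50] → met-by → no.
gamma [13:55, 20:05] → contains → counts.
iota [13:35, 14:00] → before → no.
kappa [10:40, 18:30] → contains → counts.
lambda [19:30, 19:45] → after → no.
mu [14:05, 21:00] → contains → counts.
theta [19:10, 21:45] → after → no.
zeta [17:45, 20:05] → overlapped-by → no.
Total: 3.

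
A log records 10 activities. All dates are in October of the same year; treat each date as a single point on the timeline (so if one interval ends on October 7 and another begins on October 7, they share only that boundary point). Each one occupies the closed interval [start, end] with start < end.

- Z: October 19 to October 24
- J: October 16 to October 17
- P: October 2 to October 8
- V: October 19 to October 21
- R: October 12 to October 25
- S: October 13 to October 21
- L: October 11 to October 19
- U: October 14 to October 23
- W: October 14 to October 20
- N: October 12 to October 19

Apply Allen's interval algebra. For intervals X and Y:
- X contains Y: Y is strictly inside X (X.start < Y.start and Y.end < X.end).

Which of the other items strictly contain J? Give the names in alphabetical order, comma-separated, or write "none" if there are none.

Target J = [October 16, October 17].
L [October 11, October 19] → contains → yes.
N [October 12, October 19] → contains → yes.
P [October 2, October 8] → before → no.
R [October 12, October 25] → contains → yes.
S [October 13, October 21] → contains → yes.
U [October 14, October 23] → contains → yes.
V [October 19, October 21] → after → no.
W [October 14, October 20] → contains → yes.
Z [October 19, October 24] → after → no.
Result: L, N, R, S, U, W.

L, N, R, S, U, W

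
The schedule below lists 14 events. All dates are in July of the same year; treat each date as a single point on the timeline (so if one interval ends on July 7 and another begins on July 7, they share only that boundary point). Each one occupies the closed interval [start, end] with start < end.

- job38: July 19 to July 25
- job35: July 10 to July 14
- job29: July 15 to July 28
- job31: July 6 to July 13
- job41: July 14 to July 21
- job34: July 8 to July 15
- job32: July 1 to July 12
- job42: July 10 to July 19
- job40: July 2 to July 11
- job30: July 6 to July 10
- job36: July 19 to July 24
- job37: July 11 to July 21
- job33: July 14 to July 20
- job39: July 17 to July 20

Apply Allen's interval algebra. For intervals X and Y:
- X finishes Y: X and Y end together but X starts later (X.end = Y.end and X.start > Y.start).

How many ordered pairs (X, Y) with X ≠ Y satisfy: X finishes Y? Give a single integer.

2

Checking all 182 ordered pairs for relation 'finishes'; matching pairs in alphabetical order:
(job39, job33): job39 finishes job33 ✓
(job41, job37): job41 finishes job37 ✓
Count: 2.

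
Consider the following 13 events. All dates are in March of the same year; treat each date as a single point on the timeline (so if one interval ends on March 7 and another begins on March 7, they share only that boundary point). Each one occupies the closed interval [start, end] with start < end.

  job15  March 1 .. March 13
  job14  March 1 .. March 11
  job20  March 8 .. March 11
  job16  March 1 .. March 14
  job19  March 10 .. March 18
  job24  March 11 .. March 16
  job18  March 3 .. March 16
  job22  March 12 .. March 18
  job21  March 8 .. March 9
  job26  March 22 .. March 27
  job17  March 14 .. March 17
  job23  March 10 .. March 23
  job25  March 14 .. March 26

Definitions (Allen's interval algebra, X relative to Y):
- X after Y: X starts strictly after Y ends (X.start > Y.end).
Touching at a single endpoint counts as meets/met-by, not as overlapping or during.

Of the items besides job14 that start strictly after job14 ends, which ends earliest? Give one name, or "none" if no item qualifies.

Target job14 = [March 1, March 11].
job15 [March 1, March 13] → started-by → excluded.
job16 [March 1, March 14] → started-by → excluded.
job17 [March 14, March 17] → after → candidate.
job18 [March 3, March 16] → overlapped-by → excluded.
job19 [March 10, March 18] → overlapped-by → excluded.
job20 [March 8, March 11] → finishes → excluded.
job21 [March 8, March 9] → during → excluded.
job22 [March 12, March 18] → after → candidate.
job23 [March 10, March 23] → overlapped-by → excluded.
job24 [March 11, March 16] → met-by → excluded.
job25 [March 14, March 26] → after → candidate.
job26 [March 22, March 27] → after → candidate.
Among candidates, earliest end is March 17 → job17.

job17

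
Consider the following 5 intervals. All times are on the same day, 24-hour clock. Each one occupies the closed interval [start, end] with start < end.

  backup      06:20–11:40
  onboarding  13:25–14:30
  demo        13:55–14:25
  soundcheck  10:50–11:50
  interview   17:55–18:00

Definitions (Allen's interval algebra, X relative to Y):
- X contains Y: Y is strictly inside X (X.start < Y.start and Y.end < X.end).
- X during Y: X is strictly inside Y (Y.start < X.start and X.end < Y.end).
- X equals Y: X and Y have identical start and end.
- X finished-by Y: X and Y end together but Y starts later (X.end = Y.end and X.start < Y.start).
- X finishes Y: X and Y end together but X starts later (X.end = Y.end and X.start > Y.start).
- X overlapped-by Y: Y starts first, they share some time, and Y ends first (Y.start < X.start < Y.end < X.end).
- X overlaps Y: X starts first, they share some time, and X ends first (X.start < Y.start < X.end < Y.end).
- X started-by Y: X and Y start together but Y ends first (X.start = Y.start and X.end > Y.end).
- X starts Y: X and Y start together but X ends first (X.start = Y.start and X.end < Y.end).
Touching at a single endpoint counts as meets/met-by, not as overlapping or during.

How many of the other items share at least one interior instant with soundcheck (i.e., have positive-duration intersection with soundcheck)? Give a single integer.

Target soundcheck = [10:50, 11:50].
backup [06:20, 11:40] → overlaps → counts.
demo [13:55, 14:25] → after → no.
interview [17:55, 18:00] → after → no.
onboarding [13:25, 14:30] → after → no.
Total: 1.

1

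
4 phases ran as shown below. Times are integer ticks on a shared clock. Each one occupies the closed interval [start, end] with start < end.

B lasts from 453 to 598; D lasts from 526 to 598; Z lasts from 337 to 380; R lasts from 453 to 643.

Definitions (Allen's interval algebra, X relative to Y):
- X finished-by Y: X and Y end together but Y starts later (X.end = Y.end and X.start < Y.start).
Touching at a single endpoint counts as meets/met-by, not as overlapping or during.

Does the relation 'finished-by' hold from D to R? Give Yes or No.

No

D = [526, 598], R = [453, 643].
Actual relation of D to R: during.
Asked whether 'finished-by' holds → No.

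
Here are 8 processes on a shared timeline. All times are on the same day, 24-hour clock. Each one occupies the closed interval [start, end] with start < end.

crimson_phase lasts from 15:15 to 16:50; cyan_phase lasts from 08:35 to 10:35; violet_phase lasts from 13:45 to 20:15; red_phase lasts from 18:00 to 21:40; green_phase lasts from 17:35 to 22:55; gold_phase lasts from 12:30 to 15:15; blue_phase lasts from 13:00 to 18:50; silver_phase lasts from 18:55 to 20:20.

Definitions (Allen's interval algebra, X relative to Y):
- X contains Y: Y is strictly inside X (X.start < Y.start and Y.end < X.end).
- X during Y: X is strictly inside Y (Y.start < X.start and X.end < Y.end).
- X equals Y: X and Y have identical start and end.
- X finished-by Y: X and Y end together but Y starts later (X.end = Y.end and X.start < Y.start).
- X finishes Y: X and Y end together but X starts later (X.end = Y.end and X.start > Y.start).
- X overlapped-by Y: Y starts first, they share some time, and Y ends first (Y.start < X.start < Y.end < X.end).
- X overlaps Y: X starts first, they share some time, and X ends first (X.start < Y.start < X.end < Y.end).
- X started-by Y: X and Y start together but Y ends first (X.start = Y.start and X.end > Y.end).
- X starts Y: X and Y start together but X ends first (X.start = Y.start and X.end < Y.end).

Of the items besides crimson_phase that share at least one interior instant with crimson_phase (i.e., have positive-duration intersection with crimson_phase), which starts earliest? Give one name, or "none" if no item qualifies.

blue_phase

Target crimson_phase = [15:15, 16:50].
blue_phase [13:00, 18:50] → contains → candidate.
cyan_phase [08:35, 10:35] → before → excluded.
gold_phase [12:30, 15:15] → meets → excluded.
green_phase [17:35, 22:55] → after → excluded.
red_phase [18:00, 21:40] → after → excluded.
silver_phase [18:55, 20:20] → after → excluded.
violet_phase [13:45, 20:15] → contains → candidate.
Among candidates, earliest start is 13:00 → blue_phase.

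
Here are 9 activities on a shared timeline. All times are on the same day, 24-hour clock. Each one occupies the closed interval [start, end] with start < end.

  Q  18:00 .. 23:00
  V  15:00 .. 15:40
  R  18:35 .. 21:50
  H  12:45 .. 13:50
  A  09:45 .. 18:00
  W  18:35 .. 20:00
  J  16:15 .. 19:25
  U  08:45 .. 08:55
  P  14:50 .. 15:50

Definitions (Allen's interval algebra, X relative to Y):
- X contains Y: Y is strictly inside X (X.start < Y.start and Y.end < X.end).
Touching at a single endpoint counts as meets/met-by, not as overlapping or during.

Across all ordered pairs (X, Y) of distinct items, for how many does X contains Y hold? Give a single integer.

6

Checking all 72 ordered pairs for relation 'contains'; matching pairs in alphabetical order:
(A, H): A contains H ✓
(A, P): A contains P ✓
(A, V): A contains V ✓
(P, V): P contains V ✓
(Q, R): Q contains R ✓
(Q, W): Q contains W ✓
Count: 6.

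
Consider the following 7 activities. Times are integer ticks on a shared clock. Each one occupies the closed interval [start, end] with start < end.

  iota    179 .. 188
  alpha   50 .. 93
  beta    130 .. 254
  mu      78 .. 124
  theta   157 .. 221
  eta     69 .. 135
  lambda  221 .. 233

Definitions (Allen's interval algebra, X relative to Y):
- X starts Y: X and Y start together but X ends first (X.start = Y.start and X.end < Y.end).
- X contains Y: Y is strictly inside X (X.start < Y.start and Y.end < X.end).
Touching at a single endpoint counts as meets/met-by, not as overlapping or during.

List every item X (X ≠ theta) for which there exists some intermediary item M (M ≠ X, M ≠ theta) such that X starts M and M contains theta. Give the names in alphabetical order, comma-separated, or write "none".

none

Target theta = [157, 221].
Intermediaries M with M contains theta: beta.
Via beta — items with X starts beta: none.
Union: none.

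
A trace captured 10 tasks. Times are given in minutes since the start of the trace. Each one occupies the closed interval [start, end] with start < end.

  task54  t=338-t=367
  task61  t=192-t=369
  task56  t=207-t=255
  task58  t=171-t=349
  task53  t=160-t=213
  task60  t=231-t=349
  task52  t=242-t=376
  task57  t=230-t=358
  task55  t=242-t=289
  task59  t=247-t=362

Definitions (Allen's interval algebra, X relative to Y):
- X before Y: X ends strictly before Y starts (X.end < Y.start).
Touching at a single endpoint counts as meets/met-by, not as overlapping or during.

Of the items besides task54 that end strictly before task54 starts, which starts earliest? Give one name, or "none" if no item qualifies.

Target task54 = [t=338, t=367].
task52 [t=242, t=376] → contains → excluded.
task53 [t=160, t=213] → before → candidate.
task55 [t=242, t=289] → before → candidate.
task56 [t=207, t=255] → before → candidate.
task57 [t=230, t=358] → overlaps → excluded.
task58 [t=171, t=349] → overlaps → excluded.
task59 [t=247, t=362] → overlaps → excluded.
task60 [t=231, t=349] → overlaps → excluded.
task61 [t=192, t=369] → contains → excluded.
Among candidates, earliest start is t=160 → task53.

task53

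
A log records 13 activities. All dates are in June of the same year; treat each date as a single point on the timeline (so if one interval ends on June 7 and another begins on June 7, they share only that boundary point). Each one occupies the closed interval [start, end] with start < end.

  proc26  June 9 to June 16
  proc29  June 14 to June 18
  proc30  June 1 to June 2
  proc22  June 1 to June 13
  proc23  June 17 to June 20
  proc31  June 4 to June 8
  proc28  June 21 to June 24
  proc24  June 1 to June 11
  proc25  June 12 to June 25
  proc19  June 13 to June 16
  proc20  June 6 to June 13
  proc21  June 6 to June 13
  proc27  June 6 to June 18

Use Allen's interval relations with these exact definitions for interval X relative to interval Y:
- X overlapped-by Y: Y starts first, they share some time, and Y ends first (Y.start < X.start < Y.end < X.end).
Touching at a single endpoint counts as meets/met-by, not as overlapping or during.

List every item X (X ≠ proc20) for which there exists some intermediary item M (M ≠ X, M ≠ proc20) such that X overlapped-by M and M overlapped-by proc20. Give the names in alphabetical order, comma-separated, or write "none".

Target proc20 = [June 6, June 13].
Intermediaries M with M overlapped-by proc20: proc25, proc26.
Via proc25 — items with X overlapped-by proc25: none.
Via proc26 — items with X overlapped-by proc26: proc25, proc29.
Union: proc25, proc29.

proc25, proc29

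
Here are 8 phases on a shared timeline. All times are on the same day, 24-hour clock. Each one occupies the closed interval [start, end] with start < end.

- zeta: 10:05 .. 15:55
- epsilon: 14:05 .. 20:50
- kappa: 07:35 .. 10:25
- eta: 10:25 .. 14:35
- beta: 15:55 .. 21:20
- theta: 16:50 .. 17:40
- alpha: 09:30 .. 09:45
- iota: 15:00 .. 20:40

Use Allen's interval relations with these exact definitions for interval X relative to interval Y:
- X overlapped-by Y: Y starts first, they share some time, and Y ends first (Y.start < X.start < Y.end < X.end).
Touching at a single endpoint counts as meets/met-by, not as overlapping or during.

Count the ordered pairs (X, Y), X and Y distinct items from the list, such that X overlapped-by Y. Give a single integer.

6

Checking all 56 ordered pairs for relation 'overlapped-by'; matching pairs in alphabetical order:
(beta, epsilon): beta overlapped-by epsilon ✓
(beta, iota): beta overlapped-by iota ✓
(epsilon, eta): epsilon overlapped-by eta ✓
(epsilon, zeta): epsilon overlapped-by zeta ✓
(iota, zeta): iota overlapped-by zeta ✓
(zeta, kappa): zeta overlapped-by kappa ✓
Count: 6.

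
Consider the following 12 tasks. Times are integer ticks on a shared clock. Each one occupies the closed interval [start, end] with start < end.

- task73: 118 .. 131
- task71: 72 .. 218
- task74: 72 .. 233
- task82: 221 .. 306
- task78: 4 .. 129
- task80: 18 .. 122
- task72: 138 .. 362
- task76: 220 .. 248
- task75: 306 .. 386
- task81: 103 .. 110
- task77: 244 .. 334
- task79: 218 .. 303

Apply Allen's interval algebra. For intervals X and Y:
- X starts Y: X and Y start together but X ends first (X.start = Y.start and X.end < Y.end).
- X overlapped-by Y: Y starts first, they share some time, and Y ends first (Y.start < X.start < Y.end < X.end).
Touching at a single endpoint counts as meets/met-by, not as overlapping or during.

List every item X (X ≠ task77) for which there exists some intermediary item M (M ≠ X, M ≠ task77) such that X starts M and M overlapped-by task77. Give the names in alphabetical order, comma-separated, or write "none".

Target task77 = [244, 334].
Intermediaries M with M overlapped-by task77: task75.
Via task75 — items with X starts task75: none.
Union: none.

none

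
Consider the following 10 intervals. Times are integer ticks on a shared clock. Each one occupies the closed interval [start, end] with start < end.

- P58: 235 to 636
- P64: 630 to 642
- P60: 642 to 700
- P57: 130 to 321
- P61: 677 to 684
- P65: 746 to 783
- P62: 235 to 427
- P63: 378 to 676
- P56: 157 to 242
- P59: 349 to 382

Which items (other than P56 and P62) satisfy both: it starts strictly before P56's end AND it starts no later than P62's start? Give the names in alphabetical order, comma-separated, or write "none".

P57, P58

Conditions: its start is strictly before P56's end (X.start < 242) AND its start is no later than P62's start (X.start <= 235).
P57: start 130 < 242? ✓; start 130 <= 235? ✓ → yes.
P58: start 235 < 242? ✓; start 235 <= 235? ✓ → yes.
P59: start 349 < 242? ✗; start 349 <= 235? ✗ → no.
P60: start 642 < 242? ✗; start 642 <= 235? ✗ → no.
P61: start 677 < 242? ✗; start 677 <= 235? ✗ → no.
P63: start 378 < 242? ✗; start 378 <= 235? ✗ → no.
P64: start 630 < 242? ✗; start 630 <= 235? ✗ → no.
P65: start 746 < 242? ✗; start 746 <= 235? ✗ → no.
Result: P57, P58.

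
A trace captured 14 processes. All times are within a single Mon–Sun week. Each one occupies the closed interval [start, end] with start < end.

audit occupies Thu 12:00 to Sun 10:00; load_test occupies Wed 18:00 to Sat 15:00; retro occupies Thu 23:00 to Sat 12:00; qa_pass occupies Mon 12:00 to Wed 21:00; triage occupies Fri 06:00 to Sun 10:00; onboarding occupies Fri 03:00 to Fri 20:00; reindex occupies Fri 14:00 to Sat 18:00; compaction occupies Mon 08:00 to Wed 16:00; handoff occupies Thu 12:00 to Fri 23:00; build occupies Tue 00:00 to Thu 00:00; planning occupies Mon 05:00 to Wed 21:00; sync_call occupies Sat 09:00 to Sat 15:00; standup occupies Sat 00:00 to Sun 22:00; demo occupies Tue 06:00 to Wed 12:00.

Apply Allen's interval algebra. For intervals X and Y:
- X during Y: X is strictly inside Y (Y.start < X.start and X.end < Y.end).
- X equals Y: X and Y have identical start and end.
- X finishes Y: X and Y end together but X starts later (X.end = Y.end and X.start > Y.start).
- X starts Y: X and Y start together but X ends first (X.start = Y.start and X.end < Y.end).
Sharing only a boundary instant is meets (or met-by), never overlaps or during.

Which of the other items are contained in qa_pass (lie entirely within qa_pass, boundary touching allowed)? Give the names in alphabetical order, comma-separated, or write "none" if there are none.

Target qa_pass = [Mon 12:00, Wed 21:00].
audit [Thu 12:00, Sun 10:00] → after → no.
build [Tue 00:00, Thu 00:00] → overlapped-by → no.
compaction [Mon 08:00, Wed 16:00] → overlaps → no.
demo [Tue 06:00, Wed 12:00] → during → yes.
handoff [Thu 12:00, Fri 23:00] → after → no.
load_test [Wed 18:00, Sat 15:00] → overlapped-by → no.
onboarding [Fri 03:00, Fri 20:00] → after → no.
planning [Mon 05:00, Wed 21:00] → finished-by → no.
reindex [Fri 14:00, Sat 18:00] → after → no.
retro [Thu 23:00, Sat 12:00] → after → no.
standup [Sat 00:00, Sun 22:00] → after → no.
sync_call [Sat 09:00, Sat 15:00] → after → no.
triage [Fri 06:00, Sun 10:00] → after → no.
Result: demo.

demo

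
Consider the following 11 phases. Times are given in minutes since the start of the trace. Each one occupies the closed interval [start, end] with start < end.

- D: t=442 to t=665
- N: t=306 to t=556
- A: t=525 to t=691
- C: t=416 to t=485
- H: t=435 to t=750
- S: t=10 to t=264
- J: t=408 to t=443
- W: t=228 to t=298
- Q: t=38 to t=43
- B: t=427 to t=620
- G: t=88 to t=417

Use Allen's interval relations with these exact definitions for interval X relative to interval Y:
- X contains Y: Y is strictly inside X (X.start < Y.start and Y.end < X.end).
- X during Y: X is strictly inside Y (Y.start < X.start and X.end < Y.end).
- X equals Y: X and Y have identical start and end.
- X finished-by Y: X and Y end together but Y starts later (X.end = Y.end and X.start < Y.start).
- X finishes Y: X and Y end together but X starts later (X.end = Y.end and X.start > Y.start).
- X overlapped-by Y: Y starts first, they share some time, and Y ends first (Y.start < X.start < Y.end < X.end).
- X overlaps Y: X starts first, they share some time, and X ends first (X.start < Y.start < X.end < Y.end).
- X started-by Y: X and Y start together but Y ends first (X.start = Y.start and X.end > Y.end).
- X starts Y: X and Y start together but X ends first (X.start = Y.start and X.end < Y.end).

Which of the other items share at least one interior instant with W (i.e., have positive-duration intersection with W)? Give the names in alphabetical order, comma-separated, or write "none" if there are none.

Target W = [t=228, t=298].
A [t=525, t=691] → after → no.
B [t=427, t=620] → after → no.
C [t=416, t=485] → after → no.
D [t=442, t=665] → after → no.
G [t=88, t=417] → contains → yes.
H [t=435, t=750] → after → no.
J [t=408, t=443] → after → no.
N [t=306, t=556] → after → no.
Q [t=38, t=43] → before → no.
S [t=10, t=264] → overlaps → yes.
Result: G, S.

G, S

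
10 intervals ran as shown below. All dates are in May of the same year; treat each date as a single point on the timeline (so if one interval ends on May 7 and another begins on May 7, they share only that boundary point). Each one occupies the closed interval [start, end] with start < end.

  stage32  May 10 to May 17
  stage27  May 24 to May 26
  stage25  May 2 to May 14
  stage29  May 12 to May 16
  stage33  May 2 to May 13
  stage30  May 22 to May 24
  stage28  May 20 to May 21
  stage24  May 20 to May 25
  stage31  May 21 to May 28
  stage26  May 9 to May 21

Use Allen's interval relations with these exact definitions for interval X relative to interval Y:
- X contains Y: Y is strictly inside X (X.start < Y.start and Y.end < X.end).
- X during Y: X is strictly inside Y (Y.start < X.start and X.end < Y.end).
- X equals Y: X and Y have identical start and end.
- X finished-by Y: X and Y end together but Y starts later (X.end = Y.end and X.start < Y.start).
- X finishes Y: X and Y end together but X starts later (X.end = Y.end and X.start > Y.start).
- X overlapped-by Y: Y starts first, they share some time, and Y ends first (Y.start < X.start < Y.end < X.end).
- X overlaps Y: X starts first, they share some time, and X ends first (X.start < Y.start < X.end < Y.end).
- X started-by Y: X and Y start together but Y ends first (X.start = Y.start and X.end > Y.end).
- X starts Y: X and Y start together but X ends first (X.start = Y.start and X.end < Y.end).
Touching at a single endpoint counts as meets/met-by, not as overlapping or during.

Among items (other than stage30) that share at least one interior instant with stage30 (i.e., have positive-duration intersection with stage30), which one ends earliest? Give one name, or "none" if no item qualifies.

Target stage30 = [May 22, May 24].
stage24 [May 20, May 25] → contains → candidate.
stage25 [May 2, May 14] → before → excluded.
stage26 [May 9, May 21] → before → excluded.
stage27 [May 24, May 26] → met-by → excluded.
stage28 [May 20, May 21] → before → excluded.
stage29 [May 12, May 16] → before → excluded.
stage31 [May 21, May 28] → contains → candidate.
stage32 [May 10, May 17] → before → excluded.
stage33 [May 2, May 13] → before → excluded.
Among candidates, earliest end is May 25 → stage24.

stage24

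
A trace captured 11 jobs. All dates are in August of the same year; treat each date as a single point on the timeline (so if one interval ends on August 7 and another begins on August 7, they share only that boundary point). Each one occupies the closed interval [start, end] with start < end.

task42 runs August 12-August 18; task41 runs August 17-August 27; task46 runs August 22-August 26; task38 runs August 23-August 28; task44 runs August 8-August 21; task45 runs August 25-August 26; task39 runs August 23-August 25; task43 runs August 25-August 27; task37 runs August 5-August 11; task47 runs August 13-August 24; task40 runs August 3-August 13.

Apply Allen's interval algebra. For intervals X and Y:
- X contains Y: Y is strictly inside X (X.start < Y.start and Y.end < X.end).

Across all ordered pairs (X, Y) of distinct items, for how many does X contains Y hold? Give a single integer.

Checking all 110 ordered pairs for relation 'contains'; matching pairs in alphabetical order:
(task38, task43): task38 contains task43 ✓
(task38, task45): task38 contains task45 ✓
(task40, task37): task40 contains task37 ✓
(task41, task39): task41 contains task39 ✓
(task41, task45): task41 contains task45 ✓
(task41, task46): task41 contains task46 ✓
(task44, task42): task44 contains task42 ✓
(task46, task39): task46 contains task39 ✓
Count: 8.

8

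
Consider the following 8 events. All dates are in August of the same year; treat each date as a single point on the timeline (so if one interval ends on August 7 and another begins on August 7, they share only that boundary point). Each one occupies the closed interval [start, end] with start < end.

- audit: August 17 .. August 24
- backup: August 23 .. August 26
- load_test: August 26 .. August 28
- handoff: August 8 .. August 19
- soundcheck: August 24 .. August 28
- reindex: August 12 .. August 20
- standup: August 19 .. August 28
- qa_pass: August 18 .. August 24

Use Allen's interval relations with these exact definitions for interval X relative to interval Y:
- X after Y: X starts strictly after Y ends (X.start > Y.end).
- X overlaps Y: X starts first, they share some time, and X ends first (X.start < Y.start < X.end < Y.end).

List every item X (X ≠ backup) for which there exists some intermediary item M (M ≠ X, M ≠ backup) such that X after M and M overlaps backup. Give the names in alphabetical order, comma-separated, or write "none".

load_test

Target backup = [August 23, August 26].
Intermediaries M with M overlaps backup: audit, qa_pass.
Via audit — items with X after audit: load_test.
Via qa_pass — items with X after qa_pass: load_test.
Union: load_test.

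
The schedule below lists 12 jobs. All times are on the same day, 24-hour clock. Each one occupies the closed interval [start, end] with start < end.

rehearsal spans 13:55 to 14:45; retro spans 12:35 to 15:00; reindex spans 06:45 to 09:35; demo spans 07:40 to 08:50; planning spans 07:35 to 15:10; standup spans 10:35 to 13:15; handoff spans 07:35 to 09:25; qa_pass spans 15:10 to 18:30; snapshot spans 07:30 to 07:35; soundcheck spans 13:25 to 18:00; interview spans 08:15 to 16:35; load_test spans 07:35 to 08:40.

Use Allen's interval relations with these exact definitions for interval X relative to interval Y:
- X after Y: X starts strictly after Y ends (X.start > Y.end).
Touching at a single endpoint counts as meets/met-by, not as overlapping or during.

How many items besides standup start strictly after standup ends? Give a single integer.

3

Target standup = [10:35, 13:15].
demo [07:40, 08:50] → before → no.
handoff [07:35, 09:25] → before → no.
interview [08:15, 16:35] → contains → no.
load_test [07:35, 08:40] → before → no.
planning [07:35, 15:10] → contains → no.
qa_pass [15:10, 18:30] → after → counts.
rehearsal [13:55, 14:45] → after → counts.
reindex [06:45, 09:35] → before → no.
retro [12:35, 15:00] → overlapped-by → no.
snapshot [07:30, 07:35] → before → no.
soundcheck [13:25, 18:00] → after → counts.
Total: 3.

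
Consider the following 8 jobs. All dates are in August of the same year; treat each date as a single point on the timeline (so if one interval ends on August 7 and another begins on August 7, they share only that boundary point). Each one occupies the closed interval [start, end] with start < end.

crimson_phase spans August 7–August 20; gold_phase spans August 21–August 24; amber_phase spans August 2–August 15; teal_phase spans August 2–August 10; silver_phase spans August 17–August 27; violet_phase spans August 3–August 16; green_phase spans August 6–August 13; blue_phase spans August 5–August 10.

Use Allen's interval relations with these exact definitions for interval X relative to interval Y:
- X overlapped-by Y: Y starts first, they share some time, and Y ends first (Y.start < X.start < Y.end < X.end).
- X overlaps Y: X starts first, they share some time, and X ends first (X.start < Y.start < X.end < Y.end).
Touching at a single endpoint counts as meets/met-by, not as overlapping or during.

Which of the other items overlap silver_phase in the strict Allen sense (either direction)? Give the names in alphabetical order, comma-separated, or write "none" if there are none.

crimson_phase

Target silver_phase = [August 17, August 27].
amber_phase [August 2, August 15] → before → no.
blue_phase [August 5, August 10] → before → no.
crimson_phase [August 7, August 20] → overlaps → yes.
gold_phase [August 21, August 24] → during → no.
green_phase [August 6, August 13] → before → no.
teal_phase [August 2, August 10] → before → no.
violet_phase [August 3, August 16] → before → no.
Result: crimson_phase.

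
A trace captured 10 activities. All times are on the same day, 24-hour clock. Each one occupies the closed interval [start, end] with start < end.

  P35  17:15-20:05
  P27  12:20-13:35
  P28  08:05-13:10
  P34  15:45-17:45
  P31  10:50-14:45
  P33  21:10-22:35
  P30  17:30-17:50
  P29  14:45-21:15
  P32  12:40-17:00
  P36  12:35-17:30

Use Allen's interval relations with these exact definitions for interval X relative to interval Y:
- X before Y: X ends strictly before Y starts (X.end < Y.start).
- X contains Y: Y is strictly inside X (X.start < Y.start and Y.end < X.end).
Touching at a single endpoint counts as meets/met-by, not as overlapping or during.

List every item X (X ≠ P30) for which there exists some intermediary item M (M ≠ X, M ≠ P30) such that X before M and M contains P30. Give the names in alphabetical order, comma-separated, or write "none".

Target P30 = [17:30, 17:50].
Intermediaries M with M contains P30: P29, P35.
Via P29 — items with X before P29: P27, P28.
Via P35 — items with X before P35: P27, P28, P31, P32.
Union: P27, P28, P31, P32.

P27, P28, P31, P32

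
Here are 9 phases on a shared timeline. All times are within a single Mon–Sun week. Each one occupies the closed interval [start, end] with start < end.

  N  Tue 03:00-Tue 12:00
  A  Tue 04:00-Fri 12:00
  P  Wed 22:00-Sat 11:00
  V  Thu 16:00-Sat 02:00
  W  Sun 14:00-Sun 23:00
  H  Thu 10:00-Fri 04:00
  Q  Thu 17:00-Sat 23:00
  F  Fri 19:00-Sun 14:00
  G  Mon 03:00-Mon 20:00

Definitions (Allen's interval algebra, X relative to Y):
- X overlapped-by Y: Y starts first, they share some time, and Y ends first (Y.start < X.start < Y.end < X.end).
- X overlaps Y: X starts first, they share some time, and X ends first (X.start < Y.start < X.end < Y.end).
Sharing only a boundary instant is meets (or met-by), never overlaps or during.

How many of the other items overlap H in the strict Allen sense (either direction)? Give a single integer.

Target H = [Thu 10:00, Fri 04:00].
A [Tue 04:00, Fri 12:00] → contains → no.
F [Fri 19:00, Sun 14:00] → after → no.
G [Mon 03:00, Mon 20:00] → before → no.
N [Tue 03:00, Tue 12:00] → before → no.
P [Wed 22:00, Sat 11:00] → contains → no.
Q [Thu 17:00, Sat 23:00] → overlapped-by → counts.
V [Thu 16:00, Sat 02:00] → overlapped-by → counts.
W [Sun 14:00, Sun 23:00] → after → no.
Total: 2.

2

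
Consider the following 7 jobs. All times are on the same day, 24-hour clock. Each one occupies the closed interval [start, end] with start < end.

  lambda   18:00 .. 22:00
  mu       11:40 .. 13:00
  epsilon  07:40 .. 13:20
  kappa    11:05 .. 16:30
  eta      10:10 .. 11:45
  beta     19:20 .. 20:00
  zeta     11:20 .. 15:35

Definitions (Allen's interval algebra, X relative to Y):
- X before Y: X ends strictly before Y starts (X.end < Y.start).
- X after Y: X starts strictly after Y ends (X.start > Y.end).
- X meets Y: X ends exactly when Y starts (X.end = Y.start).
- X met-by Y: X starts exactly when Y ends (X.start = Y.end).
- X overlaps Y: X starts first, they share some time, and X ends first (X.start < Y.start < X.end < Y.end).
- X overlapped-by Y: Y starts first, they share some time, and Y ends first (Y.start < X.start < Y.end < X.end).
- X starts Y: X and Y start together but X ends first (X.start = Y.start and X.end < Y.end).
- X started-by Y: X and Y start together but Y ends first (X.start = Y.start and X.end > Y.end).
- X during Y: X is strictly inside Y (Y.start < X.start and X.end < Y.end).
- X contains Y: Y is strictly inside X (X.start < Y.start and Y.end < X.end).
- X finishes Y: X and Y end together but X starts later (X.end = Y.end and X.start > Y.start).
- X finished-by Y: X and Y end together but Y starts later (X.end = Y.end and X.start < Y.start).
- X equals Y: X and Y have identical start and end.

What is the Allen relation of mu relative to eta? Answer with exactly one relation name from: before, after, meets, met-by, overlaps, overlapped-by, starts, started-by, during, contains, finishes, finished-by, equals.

mu = [11:40, 13:00]; eta = [10:10, 11:45].
Compare endpoints: mu.start > eta.start, mu.start < eta.end, mu.end > eta.start, mu.end > eta.end.
That pattern is 'overlapped-by'.

overlapped-by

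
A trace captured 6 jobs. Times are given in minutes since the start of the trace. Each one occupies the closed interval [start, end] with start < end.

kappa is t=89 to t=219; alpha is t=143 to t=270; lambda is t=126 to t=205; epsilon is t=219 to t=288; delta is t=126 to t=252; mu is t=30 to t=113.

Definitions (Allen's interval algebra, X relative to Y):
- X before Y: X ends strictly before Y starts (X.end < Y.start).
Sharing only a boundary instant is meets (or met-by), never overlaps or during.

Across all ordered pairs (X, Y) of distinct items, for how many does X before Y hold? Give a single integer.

5

Checking all 30 ordered pairs for relation 'before'; matching pairs in alphabetical order:
(lambda, epsilon): lambda before epsilon ✓
(mu, alpha): mu before alpha ✓
(mu, delta): mu before delta ✓
(mu, epsilon): mu before epsilon ✓
(mu, lambda): mu before lambda ✓
Count: 5.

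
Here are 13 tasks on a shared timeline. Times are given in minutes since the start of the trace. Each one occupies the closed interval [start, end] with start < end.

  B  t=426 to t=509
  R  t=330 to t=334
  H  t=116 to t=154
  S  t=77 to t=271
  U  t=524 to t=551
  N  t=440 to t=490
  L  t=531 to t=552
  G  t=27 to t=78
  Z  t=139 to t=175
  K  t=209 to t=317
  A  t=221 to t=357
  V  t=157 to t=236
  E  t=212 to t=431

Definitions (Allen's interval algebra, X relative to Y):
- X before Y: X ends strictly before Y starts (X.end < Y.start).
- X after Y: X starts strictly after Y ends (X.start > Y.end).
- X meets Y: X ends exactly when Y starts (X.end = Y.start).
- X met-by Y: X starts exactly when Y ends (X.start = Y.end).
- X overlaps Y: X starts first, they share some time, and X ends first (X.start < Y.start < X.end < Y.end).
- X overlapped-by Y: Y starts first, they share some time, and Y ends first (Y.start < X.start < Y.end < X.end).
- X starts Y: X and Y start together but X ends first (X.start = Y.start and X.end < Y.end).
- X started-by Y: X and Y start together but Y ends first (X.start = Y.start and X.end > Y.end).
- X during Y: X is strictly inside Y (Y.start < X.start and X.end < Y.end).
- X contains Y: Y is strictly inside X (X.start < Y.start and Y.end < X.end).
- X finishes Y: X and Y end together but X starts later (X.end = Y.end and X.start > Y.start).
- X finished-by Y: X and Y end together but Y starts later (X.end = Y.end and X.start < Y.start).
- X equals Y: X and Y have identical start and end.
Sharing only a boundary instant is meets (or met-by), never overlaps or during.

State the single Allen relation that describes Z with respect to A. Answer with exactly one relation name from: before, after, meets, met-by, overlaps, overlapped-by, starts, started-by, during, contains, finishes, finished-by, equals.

Z = [t=139, t=175]; A = [t=221, t=357].
Compare endpoints: Z.start < A.start, Z.start < A.end, Z.end < A.start, Z.end < A.end.
That pattern is 'before'.

before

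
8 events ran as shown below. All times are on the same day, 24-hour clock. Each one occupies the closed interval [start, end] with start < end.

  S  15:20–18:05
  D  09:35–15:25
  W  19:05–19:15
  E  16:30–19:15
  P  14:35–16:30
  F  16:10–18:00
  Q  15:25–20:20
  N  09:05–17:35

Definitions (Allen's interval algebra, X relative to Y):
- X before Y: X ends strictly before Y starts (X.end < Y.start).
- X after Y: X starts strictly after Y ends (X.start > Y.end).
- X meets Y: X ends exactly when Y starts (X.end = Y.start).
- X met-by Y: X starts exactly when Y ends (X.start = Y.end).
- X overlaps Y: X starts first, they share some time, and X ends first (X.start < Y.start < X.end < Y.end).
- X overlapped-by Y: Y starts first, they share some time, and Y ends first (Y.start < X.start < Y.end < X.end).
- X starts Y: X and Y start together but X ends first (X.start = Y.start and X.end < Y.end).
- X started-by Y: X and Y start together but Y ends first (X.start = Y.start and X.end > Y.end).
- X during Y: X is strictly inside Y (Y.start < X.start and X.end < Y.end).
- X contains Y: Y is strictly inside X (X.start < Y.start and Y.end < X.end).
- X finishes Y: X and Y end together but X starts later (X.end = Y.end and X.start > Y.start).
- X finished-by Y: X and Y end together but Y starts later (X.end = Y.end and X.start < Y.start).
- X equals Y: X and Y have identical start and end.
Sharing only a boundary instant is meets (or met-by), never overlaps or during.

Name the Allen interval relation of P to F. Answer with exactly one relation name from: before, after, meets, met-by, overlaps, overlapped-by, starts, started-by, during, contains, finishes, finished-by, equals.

P = [14:35, 16:30]; F = [16:10, 18:00].
Compare endpoints: P.start < F.start, P.start < F.end, P.end > F.start, P.end < F.end.
That pattern is 'overlaps'.

overlaps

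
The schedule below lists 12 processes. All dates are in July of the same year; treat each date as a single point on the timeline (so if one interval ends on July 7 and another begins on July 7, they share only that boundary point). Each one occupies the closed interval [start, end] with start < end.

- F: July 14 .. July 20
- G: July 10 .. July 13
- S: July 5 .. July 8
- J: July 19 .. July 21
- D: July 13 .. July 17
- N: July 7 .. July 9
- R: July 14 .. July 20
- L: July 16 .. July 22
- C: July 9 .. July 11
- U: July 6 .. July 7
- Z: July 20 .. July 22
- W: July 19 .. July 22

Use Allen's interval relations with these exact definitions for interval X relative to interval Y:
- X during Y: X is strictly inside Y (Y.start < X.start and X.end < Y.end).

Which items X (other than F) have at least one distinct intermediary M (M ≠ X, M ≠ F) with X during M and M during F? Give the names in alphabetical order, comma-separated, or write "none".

none

Target F = [July 14, July 20].
Intermediaries M with M during F: none.
Union: none.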